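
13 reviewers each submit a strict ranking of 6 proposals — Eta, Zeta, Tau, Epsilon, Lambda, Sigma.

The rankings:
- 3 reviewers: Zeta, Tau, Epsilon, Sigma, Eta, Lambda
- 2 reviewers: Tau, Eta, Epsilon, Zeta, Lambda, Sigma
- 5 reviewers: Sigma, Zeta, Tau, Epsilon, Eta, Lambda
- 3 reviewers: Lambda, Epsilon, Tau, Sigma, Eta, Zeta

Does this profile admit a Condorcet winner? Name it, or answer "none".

Head-to-head results (13 reviewers):
Eta vs Zeta: Zeta wins 8–5.
Eta vs Tau: Tau, 13–0.
Eta vs Epsilon: Epsilon wins 11–2.
Eta vs Lambda: Eta wins 10–3.
Eta vs Sigma: Sigma wins 11–2.
Zeta vs Tau: Zeta wins 8–5.
Zeta vs Epsilon: Zeta wins 8–5.
Zeta vs Lambda: Zeta wins 10–3.
Zeta–Sigma: Sigma 8–5.
Tau vs Epsilon: Tau, 10–3.
Tau–Lambda: Tau 10–3.
Tau–Sigma: Tau 8–5.
Epsilon vs Lambda: Epsilon, 10–3.
Epsilon vs Sigma: Epsilon, 8–5.
Lambda–Sigma: Sigma 8–5.
No project is unbeaten: Eta loses to Zeta; Zeta loses to Sigma; Tau loses to Zeta; Epsilon loses to Zeta; Lambda loses to Eta; Sigma loses to Tau. In particular Zeta beats Tau beats Sigma beats Zeta is a majority cycle — no Condorcet winner exists.

none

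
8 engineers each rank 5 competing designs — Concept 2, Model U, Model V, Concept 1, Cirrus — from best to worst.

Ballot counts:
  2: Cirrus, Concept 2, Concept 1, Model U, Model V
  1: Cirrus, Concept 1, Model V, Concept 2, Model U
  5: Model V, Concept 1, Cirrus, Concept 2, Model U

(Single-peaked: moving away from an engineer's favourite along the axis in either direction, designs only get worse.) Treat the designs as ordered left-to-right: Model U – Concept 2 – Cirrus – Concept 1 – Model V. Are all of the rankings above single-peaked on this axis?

yes

Axis positions: Model U=1, Concept 2=2, Cirrus=3, Concept 1=4, Model V=5.
Type 1 (peak Cirrus at position 3): ranking walks positions 3-2-4-1-5, expanding outward from the peak — single-peaked.
Type 2 (peak Cirrus at position 3): ranking walks positions 3-4-5-2-1, expanding outward from the peak — single-peaked.
Type 3 (peak Model V at position 5): ranking walks positions 5-4-3-2-1, expanding outward from the peak — single-peaked.
Every ranking is single-peaked on this axis.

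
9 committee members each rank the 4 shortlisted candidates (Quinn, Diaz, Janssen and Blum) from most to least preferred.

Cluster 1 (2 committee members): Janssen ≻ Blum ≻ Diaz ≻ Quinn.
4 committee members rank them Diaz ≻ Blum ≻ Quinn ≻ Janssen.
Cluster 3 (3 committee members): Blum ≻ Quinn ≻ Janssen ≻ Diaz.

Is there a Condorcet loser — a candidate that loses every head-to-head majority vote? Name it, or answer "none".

Pairwise majorities:
Quinn vs Diaz: 3 for Quinn, 6 for Diaz — Diaz by 6–3.
Quinn vs Janssen: 4+3 = 7 for Quinn, 2 for Janssen — Quinn by 7–2.
Quinn vs Blum: Quinn preferred on 0 ballots; Blum wins 9–0.
Diaz vs Janssen: 4 to 5, Janssen.
Diaz vs Blum: Diaz is ranked higher on 4 ballots, Blum on 5. Blum wins 5–4.
Janssen vs Blum: Janssen preferred on 2 ballots; Blum wins 7–2.
Each candidate has at least one pairwise win (Quinn beats Janssen; Diaz beats Quinn; Janssen beats Diaz; Blum beats Quinn) — no Condorcet loser.

none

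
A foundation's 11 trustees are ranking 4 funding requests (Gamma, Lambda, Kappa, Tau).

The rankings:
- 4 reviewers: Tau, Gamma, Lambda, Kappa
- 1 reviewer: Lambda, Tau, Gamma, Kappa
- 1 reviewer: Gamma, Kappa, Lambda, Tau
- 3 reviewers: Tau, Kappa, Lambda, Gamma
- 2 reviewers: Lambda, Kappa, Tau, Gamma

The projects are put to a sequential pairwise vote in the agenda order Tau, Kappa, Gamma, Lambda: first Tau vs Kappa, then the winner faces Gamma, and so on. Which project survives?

Round 1: Tau vs Kappa — 8–3, Tau advances.
Round 2: Tau vs Gamma — 10–1, Tau advances.
Round 3: Tau vs Lambda — 7–4, Tau advances.
The agenda winner is Tau.

Tau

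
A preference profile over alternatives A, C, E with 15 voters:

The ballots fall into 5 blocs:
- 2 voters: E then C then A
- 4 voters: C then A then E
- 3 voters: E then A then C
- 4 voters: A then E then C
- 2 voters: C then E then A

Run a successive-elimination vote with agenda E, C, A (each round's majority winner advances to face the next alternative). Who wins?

Round 1: E vs C — 9–6, E advances.
Round 2: E vs A — 7–8, A advances.
The agenda winner is A.

A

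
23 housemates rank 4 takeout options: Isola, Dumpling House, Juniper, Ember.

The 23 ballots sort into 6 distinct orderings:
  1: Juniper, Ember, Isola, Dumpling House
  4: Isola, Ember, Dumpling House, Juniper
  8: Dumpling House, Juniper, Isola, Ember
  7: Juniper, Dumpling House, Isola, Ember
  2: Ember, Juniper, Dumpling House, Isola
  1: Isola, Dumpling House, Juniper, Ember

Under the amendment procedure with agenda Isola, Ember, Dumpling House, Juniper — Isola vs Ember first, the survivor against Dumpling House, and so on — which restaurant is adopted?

Dumpling House

Round 1: Isola vs Ember — 20–3, Isola advances.
Round 2: Isola vs Dumpling House — 6–17, Dumpling House advances.
Round 3: Dumpling House vs Juniper — 13–10, Dumpling House advances.
Dumpling House survives the agenda.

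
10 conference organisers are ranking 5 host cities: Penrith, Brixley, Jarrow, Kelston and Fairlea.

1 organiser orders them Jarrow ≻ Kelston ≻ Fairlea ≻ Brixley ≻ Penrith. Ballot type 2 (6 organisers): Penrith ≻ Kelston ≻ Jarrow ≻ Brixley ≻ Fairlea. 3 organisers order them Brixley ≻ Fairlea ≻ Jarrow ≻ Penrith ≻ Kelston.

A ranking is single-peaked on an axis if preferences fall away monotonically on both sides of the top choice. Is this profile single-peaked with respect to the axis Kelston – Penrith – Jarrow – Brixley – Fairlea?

Axis positions: Kelston=1, Penrith=2, Jarrow=3, Brixley=4, Fairlea=5.
Ballot type 1: ranking walks positions 3-1-5-4-2; Kelston is ranked above Penrith even though Penrith lies between Kelston and the peak Jarrow on the axis — preferences dip and rise again. Not single-peaked.
Ballot type 2 (peak Penrith at position 2): ranking walks positions 2-1-3-4-5, expanding outward from the peak — single-peaked.
Ballot type 3 (peak Brixley at position 4): ranking walks positions 4-5-3-2-1, expanding outward from the peak — single-peaked.
Ballot type 1 violates single-peakedness, so the profile is not single-peaked on this axis.

no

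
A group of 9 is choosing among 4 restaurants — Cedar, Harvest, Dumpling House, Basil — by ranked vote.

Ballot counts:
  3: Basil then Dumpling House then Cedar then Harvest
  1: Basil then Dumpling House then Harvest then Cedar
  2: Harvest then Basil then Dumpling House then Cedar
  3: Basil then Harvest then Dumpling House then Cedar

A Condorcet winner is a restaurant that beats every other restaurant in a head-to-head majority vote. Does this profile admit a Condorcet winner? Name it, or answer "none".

Basil

Pairwise majorities:
Cedar vs Harvest: Harvest wins 6–3.
Cedar vs Dumpling House: Dumpling House wins 9–0.
Cedar–Basil: Basil 9–0.
Harvest vs Dumpling House: Harvest, 5–4.
Harvest vs Basil: Basil wins 7–2.
Dumpling House–Basil: Basil 9–0.
Only Basil has no losses; Basil is the Condorcet winner.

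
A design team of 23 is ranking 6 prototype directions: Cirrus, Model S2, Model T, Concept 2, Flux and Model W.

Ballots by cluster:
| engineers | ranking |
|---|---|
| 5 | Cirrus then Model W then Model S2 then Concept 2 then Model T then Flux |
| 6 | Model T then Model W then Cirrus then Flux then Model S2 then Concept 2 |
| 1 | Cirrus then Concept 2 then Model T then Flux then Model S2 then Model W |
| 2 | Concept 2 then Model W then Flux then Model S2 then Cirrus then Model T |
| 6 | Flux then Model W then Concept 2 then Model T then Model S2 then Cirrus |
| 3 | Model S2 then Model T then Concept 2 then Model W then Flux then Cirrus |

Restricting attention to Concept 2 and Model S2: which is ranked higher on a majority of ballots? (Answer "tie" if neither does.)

Ballots ranking Concept 2 above Model S2: 1 + 2 + 6 = 9.
Ballots ranking Model S2 above Concept 2: 23 − 9 = 14.
Model S2 wins the head-to-head 14–9.

Model S2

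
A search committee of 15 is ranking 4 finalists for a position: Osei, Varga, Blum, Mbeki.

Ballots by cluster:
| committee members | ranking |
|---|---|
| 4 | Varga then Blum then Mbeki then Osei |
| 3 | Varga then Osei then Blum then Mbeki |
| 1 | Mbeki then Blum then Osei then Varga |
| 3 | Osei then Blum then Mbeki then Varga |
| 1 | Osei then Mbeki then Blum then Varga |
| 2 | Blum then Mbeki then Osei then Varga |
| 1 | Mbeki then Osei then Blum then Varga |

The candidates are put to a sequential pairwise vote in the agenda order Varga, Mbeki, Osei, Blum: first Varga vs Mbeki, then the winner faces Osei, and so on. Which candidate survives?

Round 1: Varga vs Mbeki — 7–8, Mbeki advances.
Round 2: Mbeki vs Osei — 8–7, Mbeki advances.
Round 3: Mbeki vs Blum — 3–12, Blum advances.
Blum survives the agenda.

Blum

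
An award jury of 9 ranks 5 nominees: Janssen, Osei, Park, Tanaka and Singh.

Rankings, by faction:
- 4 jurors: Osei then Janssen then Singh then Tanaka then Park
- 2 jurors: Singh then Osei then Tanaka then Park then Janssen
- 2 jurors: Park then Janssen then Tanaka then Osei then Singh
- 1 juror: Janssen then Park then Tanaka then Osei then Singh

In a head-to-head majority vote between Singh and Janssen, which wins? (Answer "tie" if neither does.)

Ballots ranking Singh above Janssen: 2.
Ballots ranking Janssen above Singh: 9 − 2 = 7.
Janssen wins the head-to-head 7–2.

Janssen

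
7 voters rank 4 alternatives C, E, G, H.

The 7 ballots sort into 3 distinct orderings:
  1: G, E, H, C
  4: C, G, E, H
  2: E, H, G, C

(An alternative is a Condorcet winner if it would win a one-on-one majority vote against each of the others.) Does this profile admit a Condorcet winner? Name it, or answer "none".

Head-to-head results (7 voters):
C vs E: 4 to 3, C.
C vs G: 4 to 3, C.
C vs H: C preferred on 4 ballots; C wins 4–3.
E vs G: 2 to 5, G.
E vs H: E is ranked higher on 1+4+2 = 7 ballots, H on 0. E wins 7–0.
G vs H: 5 to 2, G.
C beats each of E, G, H — C is the Condorcet winner.

C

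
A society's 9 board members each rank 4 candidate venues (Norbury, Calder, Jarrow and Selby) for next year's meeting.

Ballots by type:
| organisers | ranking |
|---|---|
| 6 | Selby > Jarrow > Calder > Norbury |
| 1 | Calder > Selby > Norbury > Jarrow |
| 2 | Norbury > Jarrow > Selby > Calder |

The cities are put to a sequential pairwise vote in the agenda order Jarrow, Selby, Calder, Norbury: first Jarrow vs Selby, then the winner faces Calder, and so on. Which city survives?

Round 1: Jarrow vs Selby — 2–7, Selby advances.
Round 2: Selby vs Calder — 8–1, Selby advances.
Round 3: Selby vs Norbury — 7–2, Selby advances.
The agenda winner is Selby.

Selby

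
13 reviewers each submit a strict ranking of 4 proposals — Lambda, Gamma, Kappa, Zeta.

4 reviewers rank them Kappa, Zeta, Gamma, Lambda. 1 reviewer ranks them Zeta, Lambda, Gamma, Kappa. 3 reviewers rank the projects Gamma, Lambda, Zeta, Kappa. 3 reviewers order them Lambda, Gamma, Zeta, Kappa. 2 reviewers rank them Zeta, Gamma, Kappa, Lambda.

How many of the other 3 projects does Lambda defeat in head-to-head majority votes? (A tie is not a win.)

1

Lambda against each rival (13 reviewers):
Lambda–Gamma: Gamma 9–4.
Lambda–Kappa: Lambda 7–6.
Lambda–Zeta: Zeta 7–6.
Lambda beats Kappa; loses to Gamma, Zeta — 1 pairwise win.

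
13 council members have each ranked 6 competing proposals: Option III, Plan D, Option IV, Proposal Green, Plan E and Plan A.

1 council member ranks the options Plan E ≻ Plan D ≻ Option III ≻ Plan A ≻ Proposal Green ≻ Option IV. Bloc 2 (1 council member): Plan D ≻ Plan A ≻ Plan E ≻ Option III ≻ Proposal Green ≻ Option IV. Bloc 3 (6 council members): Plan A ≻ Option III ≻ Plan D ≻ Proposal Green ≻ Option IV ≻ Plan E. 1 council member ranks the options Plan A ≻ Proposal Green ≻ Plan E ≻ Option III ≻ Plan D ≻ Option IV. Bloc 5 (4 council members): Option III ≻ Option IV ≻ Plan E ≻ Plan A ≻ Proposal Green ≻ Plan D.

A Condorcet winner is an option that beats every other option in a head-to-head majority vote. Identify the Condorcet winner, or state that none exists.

Plan A

Head-to-head results (13 council members):
Option III vs Plan D: Option III, 11–2.
Option III vs Option IV: Option III, 13–0.
Option III–Proposal Green: Option III 12–1.
Option III–Plan E: Option III 10–3.
Option III vs Plan A: Plan A wins 8–5.
Plan D vs Option IV: Plan D wins 9–4.
Plan D vs Proposal Green: Plan D wins 8–5.
Plan D–Plan E: Plan D 7–6.
Plan D–Plan A: Plan A 11–2.
Option IV vs Proposal Green: Proposal Green, 9–4.
Option IV vs Plan E: Option IV wins 10–3.
Option IV–Plan A: Plan A 9–4.
Proposal Green–Plan E: Proposal Green 7–6.
Proposal Green–Plan A: Plan A 13–0.
Plan E vs Plan A: Plan A, 8–5.
Only Plan A has no losses; Plan A is the Condorcet winner.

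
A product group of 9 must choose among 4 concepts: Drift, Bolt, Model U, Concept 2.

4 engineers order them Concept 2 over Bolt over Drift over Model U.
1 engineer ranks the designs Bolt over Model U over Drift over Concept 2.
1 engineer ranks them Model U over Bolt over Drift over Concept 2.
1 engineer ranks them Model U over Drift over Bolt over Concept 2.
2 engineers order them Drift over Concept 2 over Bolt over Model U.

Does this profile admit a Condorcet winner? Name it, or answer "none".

none

Pairwise majorities:
Drift–Bolt: Bolt 6–3.
Drift vs Model U: Drift, 6–3.
Drift vs Concept 2: Drift, 5–4.
Bolt vs Model U: Bolt, 7–2.
Bolt vs Concept 2: Concept 2, 6–3.
Model U–Concept 2: Concept 2 6–3.
Each design drops at least one matchup (Drift loses to Bolt; Bolt loses to Concept 2; Model U loses to Drift; Concept 2 loses to Drift); the cycle Drift → Concept 2 → Bolt → Drift rules out a Condorcet winner.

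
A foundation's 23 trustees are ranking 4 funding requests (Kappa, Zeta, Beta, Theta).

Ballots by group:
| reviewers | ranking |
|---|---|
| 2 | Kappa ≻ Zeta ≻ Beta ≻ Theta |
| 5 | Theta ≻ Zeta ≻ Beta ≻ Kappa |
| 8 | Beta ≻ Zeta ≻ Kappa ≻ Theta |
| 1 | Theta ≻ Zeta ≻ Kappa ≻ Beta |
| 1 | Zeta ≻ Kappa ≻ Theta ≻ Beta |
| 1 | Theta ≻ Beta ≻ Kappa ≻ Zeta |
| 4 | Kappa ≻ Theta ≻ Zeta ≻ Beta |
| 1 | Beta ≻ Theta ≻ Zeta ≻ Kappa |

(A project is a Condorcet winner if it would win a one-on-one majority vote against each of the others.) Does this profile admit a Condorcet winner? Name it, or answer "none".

none

Check each pair by majority over 23 ballots:
Kappa–Zeta: Zeta 16–7.
Kappa vs Beta: Beta wins 15–8.
Kappa vs Theta: Kappa, 15–8.
Zeta vs Beta: Zeta wins 13–10.
Zeta–Theta: Theta 12–11.
Beta–Theta: Theta 12–11.
No project is unbeaten: Kappa loses to Zeta; Zeta loses to Theta; Beta loses to Zeta; Theta loses to Kappa. In particular Kappa beats Theta beats Zeta beats Kappa is a majority cycle — no Condorcet winner exists.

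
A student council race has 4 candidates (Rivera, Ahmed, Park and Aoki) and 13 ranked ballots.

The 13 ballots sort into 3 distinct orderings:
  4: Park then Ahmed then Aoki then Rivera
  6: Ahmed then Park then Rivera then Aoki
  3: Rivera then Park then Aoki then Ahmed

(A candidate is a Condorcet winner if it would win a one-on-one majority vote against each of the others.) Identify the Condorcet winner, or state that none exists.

Park

Head-to-head results (13 voters):
Rivera vs Ahmed: 3 for Rivera, 10 for Ahmed — Ahmed by 10–3.
Rivera vs Park: 3 for Rivera, 10 for Park — Park by 10–3.
Rivera vs Aoki: Rivera is ranked higher on 6+3 = 9 ballots, Aoki on 4. Rivera wins 9–4.
Ahmed vs Park: 6 to 7, Park.
Ahmed vs Aoki: Ahmed is ranked higher on 4+6 = 10 ballots, Aoki on 3. Ahmed wins 10–3.
Park vs Aoki: 13 to 0, Park.
Park defeats every rival head-to-head and is the Condorcet winner.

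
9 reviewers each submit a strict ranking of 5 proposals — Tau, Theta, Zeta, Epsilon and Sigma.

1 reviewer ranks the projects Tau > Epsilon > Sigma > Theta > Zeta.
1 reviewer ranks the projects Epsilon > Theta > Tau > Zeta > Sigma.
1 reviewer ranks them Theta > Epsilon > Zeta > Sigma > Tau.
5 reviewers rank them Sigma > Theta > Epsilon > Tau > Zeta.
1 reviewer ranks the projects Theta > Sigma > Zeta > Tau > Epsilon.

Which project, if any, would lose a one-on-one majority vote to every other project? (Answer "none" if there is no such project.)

Zeta

Head-to-head results (9 reviewers):
Tau vs Theta: 1 to 8, Theta.
Tau vs Zeta: Tau, 7–2.
Tau vs Epsilon: Epsilon wins 7–2.
Tau vs Sigma: Tau preferred on 1+1 = 2 ballots; Sigma wins 7–2.
Theta vs Zeta: 1+1+1+5+1 = 9 for Theta, 0 for Zeta — Theta by 9–0.
Theta vs Epsilon: Theta preferred on 1+5+1 = 7 ballots; Theta wins 7–2.
Theta–Sigma: Sigma 6–3.
Zeta–Epsilon: Epsilon 8–1.
Zeta vs Sigma: Sigma wins 7–2.
Epsilon vs Sigma: 3 to 6, Sigma.
Only Zeta has no wins; Zeta is the Condorcet loser.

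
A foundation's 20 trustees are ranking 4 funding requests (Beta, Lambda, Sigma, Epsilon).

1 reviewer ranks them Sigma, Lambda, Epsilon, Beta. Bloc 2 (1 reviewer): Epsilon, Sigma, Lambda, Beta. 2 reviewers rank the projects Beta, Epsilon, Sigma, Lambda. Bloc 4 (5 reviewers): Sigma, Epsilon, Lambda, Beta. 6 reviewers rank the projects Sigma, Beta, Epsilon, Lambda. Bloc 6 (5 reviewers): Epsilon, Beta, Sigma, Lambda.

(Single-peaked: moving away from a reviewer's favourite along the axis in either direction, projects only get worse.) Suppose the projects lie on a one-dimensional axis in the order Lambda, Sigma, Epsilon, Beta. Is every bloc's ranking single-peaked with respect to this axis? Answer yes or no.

no

Axis positions: Lambda=1, Sigma=2, Epsilon=3, Beta=4.
Bloc 1 (peak Sigma at position 2): ranking walks positions 2-1-3-4, expanding outward from the peak — single-peaked.
Bloc 2 (peak Epsilon at position 3): ranking walks positions 3-2-1-4, expanding outward from the peak — single-peaked.
Bloc 3 (peak Beta at position 4): ranking walks positions 4-3-2-1, expanding outward from the peak — single-peaked.
Bloc 4 (peak Sigma at position 2): ranking walks positions 2-3-1-4, expanding outward from the peak — single-peaked.
Bloc 5: ranking walks positions 2-4-3-1; Beta is ranked above Epsilon even though Epsilon lies between Beta and the peak Sigma on the axis — preferences dip and rise again. Not single-peaked.
Bloc 6 (peak Epsilon at position 3): ranking walks positions 3-4-2-1, expanding outward from the peak — single-peaked.
Bloc 5 violates single-peakedness, so the profile is not single-peaked on this axis.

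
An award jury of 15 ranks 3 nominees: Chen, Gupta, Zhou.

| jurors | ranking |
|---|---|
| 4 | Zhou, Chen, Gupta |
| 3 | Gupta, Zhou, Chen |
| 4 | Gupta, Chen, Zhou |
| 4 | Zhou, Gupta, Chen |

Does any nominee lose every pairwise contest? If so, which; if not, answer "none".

Pairwise majorities:
Chen vs Gupta: Chen is ranked higher on 4 ballots, Gupta on 11. Gupta wins 11–4.
Chen vs Zhou: 4 to 11, Zhou.
Gupta vs Zhou: Zhou wins 8–7.
Chen is beaten in every head-to-head and is the Condorcet loser.

Chen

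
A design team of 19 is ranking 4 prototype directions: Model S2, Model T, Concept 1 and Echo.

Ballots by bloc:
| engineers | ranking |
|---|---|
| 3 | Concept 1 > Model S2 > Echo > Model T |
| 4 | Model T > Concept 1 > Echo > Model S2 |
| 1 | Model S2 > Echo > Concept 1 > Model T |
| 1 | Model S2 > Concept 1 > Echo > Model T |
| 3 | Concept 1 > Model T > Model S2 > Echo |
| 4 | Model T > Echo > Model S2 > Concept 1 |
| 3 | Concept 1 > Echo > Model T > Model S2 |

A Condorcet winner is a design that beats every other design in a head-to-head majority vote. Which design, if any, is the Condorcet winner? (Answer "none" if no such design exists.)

Concept 1

Head-to-head results (19 engineers):
Model S2 vs Model T: Model S2 is ranked higher on 3+1+1 = 5 ballots, Model T on 14. Model T wins 14–5.
Model S2 vs Concept 1: Model S2 is ranked higher on 1+1+4 = 6 ballots, Concept 1 on 13. Concept 1 wins 13–6.
Model S2 vs Echo: Model S2 is ranked higher on 3+1+1+3 = 8 ballots, Echo on 11. Echo wins 11–8.
Model T vs Concept 1: Model T is ranked higher on 4+4 = 8 ballots, Concept 1 on 11. Concept 1 wins 11–8.
Model T vs Echo: 4+3+4 = 11 for Model T, 8 for Echo — Model T by 11–8.
Concept 1 vs Echo: 3+4+1+3+3 = 14 for Concept 1, 5 for Echo — Concept 1 by 14–5.
Concept 1 beats each of Model S2, Model T, Echo — Concept 1 is the Condorcet winner.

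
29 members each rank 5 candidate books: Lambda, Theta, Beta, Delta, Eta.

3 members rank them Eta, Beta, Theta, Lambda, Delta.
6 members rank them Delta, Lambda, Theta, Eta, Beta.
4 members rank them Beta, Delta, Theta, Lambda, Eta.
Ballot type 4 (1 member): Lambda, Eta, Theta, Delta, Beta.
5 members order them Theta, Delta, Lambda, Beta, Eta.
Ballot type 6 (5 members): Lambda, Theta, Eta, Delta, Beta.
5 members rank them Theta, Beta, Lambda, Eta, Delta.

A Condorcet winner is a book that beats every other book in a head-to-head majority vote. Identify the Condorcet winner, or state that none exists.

Pairwise majorities:
Lambda vs Theta: Lambda is ranked higher on 6+1+5 = 12 ballots, Theta on 17. Theta wins 17–12.
Lambda vs Beta: 6+1+5+5 = 17 for Lambda, 12 for Beta — Lambda by 17–12.
Lambda vs Delta: 14 to 15, Delta.
Lambda vs Eta: Lambda is ranked higher on 6+4+1+5+5+5 = 26 ballots, Eta on 3. Lambda wins 26–3.
Theta vs Beta: 6+1+5+5+5 = 22 for Theta, 7 for Beta — Theta by 22–7.
Theta vs Delta: 19 to 10, Theta.
Theta vs Eta: 25 to 4, Theta.
Beta vs Delta: Beta is ranked higher on 3+4+5 = 12 ballots, Delta on 17. Delta wins 17–12.
Beta vs Eta: Beta is ranked higher on 4+5+5 = 14 ballots, Eta on 15. Eta wins 15–14.
Delta vs Eta: 15 to 14, Delta.
Only Theta has no losses; Theta is the Condorcet winner.

Theta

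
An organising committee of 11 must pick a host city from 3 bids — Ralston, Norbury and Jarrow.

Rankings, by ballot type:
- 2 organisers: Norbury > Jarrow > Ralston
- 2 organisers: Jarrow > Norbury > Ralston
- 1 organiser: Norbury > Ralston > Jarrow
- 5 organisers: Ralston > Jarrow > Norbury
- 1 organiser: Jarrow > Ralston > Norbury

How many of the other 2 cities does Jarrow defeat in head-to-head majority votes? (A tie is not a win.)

1

Jarrow against each rival (11 organisers):
Jarrow vs Ralston: Jarrow is ranked higher on 2+2+1 = 5 ballots, Ralston on 6. Ralston wins 6–5.
Jarrow vs Norbury: 8 to 3, Jarrow.
Jarrow beats Norbury; loses to Ralston — 1 pairwise win.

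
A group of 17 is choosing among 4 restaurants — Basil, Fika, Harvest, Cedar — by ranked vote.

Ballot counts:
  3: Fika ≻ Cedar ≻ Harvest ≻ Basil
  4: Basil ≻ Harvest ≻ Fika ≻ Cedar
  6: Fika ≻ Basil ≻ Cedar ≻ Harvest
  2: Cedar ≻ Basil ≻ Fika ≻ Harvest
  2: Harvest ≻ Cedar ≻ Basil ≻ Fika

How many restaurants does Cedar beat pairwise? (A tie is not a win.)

1

Cedar against each rival (17 friends):
Cedar vs Basil: Basil wins 10–7.
Cedar vs Fika: 2+2 = 4 for Cedar, 13 for Fika — Fika by 13–4.
Cedar vs Harvest: Cedar wins 11–6.
Cedar beats Harvest; loses to Basil, Fika — 1 pairwise win.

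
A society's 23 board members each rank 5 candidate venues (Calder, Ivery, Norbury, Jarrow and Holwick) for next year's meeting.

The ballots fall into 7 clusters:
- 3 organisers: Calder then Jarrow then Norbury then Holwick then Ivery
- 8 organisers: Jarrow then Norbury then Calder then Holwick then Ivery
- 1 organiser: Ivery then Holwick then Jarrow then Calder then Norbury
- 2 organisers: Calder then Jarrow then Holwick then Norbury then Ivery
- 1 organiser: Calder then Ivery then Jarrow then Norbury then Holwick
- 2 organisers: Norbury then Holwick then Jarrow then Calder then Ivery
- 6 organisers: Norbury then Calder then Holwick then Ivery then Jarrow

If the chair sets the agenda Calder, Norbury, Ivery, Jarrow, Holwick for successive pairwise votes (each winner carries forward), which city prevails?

Jarrow

Round 1: Calder vs Norbury — 7–16, Norbury advances.
Round 2: Norbury vs Ivery — 21–2, Norbury advances.
Round 3: Norbury vs Jarrow — 8–15, Jarrow advances.
Round 4: Jarrow vs Holwick — 14–9, Jarrow advances.
The agenda winner is Jarrow.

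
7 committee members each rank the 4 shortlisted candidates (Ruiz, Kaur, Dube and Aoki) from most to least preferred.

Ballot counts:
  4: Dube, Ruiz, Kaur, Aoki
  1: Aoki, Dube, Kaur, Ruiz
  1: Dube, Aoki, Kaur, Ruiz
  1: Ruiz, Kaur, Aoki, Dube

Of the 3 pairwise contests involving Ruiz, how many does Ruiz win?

Ruiz against each rival (7 committee members):
Ruiz vs Kaur: Ruiz preferred on 4+1 = 5 ballots; Ruiz wins 5–2.
Ruiz–Dube: Dube 6–1.
Ruiz vs Aoki: 5 to 2, Ruiz.
Ruiz beats Kaur, Aoki; loses to Dube — 2 pairwise wins.

2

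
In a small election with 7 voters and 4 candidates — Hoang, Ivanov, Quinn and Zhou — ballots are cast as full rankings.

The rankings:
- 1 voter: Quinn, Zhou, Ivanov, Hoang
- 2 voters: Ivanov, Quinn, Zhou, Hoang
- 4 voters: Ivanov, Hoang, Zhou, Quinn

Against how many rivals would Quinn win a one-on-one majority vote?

Quinn against each rival (7 voters):
Quinn vs Hoang: Hoang, 4–3.
Quinn vs Ivanov: 1 to 6, Ivanov.
Quinn vs Zhou: Zhou wins 4–3.
Quinn beats no one; loses to Hoang, Ivanov, Zhou — 0 pairwise wins.

0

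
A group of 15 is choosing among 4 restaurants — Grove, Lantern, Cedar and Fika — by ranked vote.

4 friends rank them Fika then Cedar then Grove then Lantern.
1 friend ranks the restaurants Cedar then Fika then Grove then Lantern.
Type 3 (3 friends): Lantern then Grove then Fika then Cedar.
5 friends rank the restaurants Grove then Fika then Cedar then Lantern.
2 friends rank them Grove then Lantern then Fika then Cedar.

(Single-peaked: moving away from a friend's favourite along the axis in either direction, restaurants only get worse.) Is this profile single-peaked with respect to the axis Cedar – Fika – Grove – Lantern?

Axis positions: Cedar=1, Fika=2, Grove=3, Lantern=4.
Type 1 (peak Fika at position 2): ranking walks positions 2-1-3-4, expanding outward from the peak — single-peaked.
Type 2 (peak Cedar at position 1): ranking walks positions 1-2-3-4, expanding outward from the peak — single-peaked.
Type 3 (peak Lantern at position 4): ranking walks positions 4-3-2-1, expanding outward from the peak — single-peaked.
Type 4 (peak Grove at position 3): ranking walks positions 3-2-1-4, expanding outward from the peak — single-peaked.
Type 5 (peak Grove at position 3): ranking walks positions 3-4-2-1, expanding outward from the peak — single-peaked.
Every ranking is single-peaked on this axis.

yes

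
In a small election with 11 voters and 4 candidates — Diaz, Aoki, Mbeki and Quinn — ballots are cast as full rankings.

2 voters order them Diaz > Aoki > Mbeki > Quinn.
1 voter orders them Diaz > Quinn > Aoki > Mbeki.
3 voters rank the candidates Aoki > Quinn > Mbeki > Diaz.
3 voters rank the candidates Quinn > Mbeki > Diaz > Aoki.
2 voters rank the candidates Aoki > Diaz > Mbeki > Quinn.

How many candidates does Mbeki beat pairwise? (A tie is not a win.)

Mbeki against each rival (11 voters):
Mbeki–Diaz: Mbeki 6–5.
Mbeki vs Aoki: Aoki, 8–3.
Mbeki vs Quinn: Quinn, 7–4.
Mbeki beats Diaz; loses to Aoki, Quinn — 1 pairwise win.

1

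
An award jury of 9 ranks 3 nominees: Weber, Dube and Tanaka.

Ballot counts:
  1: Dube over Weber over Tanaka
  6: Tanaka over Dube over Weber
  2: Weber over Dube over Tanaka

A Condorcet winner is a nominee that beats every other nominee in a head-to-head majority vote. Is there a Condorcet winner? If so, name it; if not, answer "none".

Head-to-head results (9 jurors):
Weber vs Dube: Dube, 7–2.
Weber vs Tanaka: 1+2 = 3 for Weber, 6 for Tanaka — Tanaka by 6–3.
Dube vs Tanaka: Dube preferred on 1+2 = 3 ballots; Tanaka wins 6–3.
Tanaka defeats every rival head-to-head and is the Condorcet winner.

Tanaka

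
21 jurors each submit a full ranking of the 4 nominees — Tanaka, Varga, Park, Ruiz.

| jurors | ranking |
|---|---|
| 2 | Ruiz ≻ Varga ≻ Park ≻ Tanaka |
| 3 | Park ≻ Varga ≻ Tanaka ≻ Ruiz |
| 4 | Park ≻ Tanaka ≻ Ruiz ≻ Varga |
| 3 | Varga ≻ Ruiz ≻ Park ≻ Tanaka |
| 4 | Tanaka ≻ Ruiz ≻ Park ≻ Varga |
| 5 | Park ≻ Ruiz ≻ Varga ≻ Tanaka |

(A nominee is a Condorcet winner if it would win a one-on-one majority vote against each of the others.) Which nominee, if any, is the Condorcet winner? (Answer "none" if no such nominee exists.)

Park

Head-to-head results (21 jurors):
Tanaka vs Varga: Varga, 13–8.
Tanaka vs Park: Park wins 17–4.
Tanaka vs Ruiz: Tanaka, 11–10.
Varga vs Park: Park wins 16–5.
Varga vs Ruiz: Ruiz, 15–6.
Park vs Ruiz: Park, 12–9.
Only Park has no losses; Park is the Condorcet winner.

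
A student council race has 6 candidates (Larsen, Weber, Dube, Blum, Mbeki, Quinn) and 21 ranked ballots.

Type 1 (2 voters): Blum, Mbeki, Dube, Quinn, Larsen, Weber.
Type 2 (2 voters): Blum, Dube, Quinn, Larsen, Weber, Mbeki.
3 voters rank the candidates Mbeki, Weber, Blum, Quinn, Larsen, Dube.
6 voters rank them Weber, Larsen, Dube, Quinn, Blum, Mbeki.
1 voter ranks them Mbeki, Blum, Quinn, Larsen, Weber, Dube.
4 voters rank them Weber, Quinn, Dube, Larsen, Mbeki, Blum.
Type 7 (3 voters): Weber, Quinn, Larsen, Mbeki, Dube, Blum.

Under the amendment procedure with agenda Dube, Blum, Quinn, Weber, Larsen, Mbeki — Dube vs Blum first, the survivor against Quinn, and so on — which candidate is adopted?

Weber

Round 1: Dube vs Blum — 13–8, Dube advances.
Round 2: Dube vs Quinn — 10–11, Quinn advances.
Round 3: Quinn vs Weber — 5–16, Weber advances.
Round 4: Weber vs Larsen — 16–5, Weber advances.
Round 5: Weber vs Mbeki — 15–6, Weber advances.
Weber survives the agenda.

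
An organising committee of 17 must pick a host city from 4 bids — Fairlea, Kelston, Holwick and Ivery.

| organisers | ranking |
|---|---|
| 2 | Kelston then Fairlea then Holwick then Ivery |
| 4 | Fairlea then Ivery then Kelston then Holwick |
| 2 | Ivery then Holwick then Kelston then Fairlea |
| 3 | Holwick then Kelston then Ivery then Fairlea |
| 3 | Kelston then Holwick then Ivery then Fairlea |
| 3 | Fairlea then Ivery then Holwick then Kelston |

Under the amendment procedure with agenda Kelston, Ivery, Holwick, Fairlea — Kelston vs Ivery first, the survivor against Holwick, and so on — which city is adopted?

Fairlea

Round 1: Kelston vs Ivery — 8–9, Ivery advances.
Round 2: Ivery vs Holwick — 9–8, Ivery advances.
Round 3: Ivery vs Fairlea — 8–9, Fairlea advances.
The agenda winner is Fairlea.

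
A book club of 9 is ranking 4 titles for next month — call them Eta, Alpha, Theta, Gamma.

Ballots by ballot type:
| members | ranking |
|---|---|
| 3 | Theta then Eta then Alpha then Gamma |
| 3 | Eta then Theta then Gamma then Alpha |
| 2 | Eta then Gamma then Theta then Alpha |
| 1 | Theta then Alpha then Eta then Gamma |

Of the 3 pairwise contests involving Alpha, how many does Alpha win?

Alpha against each rival (9 members):
Alpha–Eta: Eta 8–1.
Alpha vs Theta: 0 to 9, Theta.
Alpha vs Gamma: 4 to 5, Gamma.
Alpha beats no one; loses to Eta, Theta, Gamma — 0 pairwise wins.

0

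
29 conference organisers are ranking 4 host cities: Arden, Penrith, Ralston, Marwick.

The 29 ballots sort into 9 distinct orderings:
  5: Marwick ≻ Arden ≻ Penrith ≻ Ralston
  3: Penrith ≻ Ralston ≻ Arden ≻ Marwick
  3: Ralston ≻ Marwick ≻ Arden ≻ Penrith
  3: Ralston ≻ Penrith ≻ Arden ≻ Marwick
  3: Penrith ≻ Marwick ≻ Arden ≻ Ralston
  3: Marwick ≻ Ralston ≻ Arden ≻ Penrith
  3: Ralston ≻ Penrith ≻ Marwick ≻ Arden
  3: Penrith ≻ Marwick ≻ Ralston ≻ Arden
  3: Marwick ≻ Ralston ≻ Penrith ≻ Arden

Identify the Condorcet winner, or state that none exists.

none

Check each pair by majority over 29 ballots:
Arden vs Penrith: Arden preferred on 5+3+3 = 11 ballots; Penrith wins 18–11.
Arden vs Ralston: Arden is ranked higher on 5+3 = 8 ballots, Ralston on 21. Ralston wins 21–8.
Arden vs Marwick: 3+3 = 6 for Arden, 23 for Marwick — Marwick by 23–6.
Penrith vs Ralston: Penrith preferred on 5+3+3+3 = 14 ballots; Ralston wins 15–14.
Penrith vs Marwick: Penrith is ranked higher on 3+3+3+3+3 = 15 ballots, Marwick on 14. Penrith wins 15–14.
Ralston vs Marwick: 3+3+3+3 = 12 for Ralston, 17 for Marwick — Marwick by 17–12.
Every city loses at least once (Arden loses to Penrith; Penrith loses to Ralston; Ralston loses to Marwick; Marwick loses to Penrith). The majority relation contains the cycle Penrith beats Marwick beats Ralston beats Penrith, so there is no Condorcet winner.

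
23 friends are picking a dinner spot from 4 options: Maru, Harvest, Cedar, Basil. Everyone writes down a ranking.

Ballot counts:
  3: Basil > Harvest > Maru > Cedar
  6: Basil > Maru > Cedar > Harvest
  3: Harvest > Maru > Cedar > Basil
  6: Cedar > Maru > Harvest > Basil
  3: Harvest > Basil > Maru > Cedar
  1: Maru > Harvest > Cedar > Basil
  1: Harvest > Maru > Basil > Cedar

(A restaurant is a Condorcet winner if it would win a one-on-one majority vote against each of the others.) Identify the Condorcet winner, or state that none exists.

Check each pair by majority over 23 ballots:
Maru vs Harvest: Maru, 13–10.
Maru vs Cedar: Maru is ranked higher on 3+6+3+3+1+1 = 17 ballots, Cedar on 6. Maru wins 17–6.
Maru vs Basil: Maru is ranked higher on 3+6+1+1 = 11 ballots, Basil on 12. Basil wins 12–11.
Harvest vs Cedar: Harvest preferred on 3+3+3+1+1 = 11 ballots; Cedar wins 12–11.
Harvest vs Basil: Harvest, 14–9.
Cedar–Basil: Basil 13–10.
Each restaurant drops at least one matchup (Maru loses to Basil; Harvest loses to Maru; Cedar loses to Maru; Basil loses to Harvest); the cycle Maru → Harvest → Basil → Maru rules out a Condorcet winner.

none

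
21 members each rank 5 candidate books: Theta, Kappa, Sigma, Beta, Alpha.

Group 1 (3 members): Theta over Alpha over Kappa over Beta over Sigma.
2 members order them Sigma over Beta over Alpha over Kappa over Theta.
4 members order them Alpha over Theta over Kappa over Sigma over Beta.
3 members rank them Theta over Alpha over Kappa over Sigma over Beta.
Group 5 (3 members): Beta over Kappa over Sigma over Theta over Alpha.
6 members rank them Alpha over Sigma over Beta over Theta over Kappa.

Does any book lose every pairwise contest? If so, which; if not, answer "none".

Head-to-head results (21 members):
Theta vs Kappa: Theta is ranked higher on 3+4+3+6 = 16 ballots, Kappa on 5. Theta wins 16–5.
Theta vs Sigma: 10 to 11, Sigma.
Theta vs Beta: Beta wins 11–10.
Theta–Alpha: Alpha 12–9.
Kappa vs Sigma: Kappa wins 13–8.
Kappa vs Beta: Beta, 11–10.
Kappa vs Alpha: Alpha wins 18–3.
Sigma–Beta: Sigma 15–6.
Sigma vs Alpha: Sigma preferred on 2+3 = 5 ballots; Alpha wins 16–5.
Beta–Alpha: Alpha 16–5.
Each book has at least one pairwise win (Theta beats Kappa; Kappa beats Sigma; Sigma beats Theta; Beta beats Theta; Alpha beats Theta) — no Condorcet loser.

none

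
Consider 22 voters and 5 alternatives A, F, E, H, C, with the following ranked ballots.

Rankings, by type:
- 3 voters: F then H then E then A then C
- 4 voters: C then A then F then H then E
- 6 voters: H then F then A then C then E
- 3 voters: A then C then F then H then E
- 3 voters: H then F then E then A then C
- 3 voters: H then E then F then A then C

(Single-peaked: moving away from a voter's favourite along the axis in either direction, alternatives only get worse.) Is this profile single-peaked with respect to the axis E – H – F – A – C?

yes

Axis positions: E=1, H=2, F=3, A=4, C=5.
Type 1 (peak F at position 3): ranking walks positions 3-2-1-4-5, expanding outward from the peak — single-peaked.
Type 2 (peak C at position 5): ranking walks positions 5-4-3-2-1, expanding outward from the peak — single-peaked.
Type 3 (peak H at position 2): ranking walks positions 2-3-4-5-1, expanding outward from the peak — single-peaked.
Type 4 (peak A at position 4): ranking walks positions 4-5-3-2-1, expanding outward from the peak — single-peaked.
Type 5 (peak H at position 2): ranking walks positions 2-3-1-4-5, expanding outward from the peak — single-peaked.
Type 6 (peak H at position 2): ranking walks positions 2-1-3-4-5, expanding outward from the peak — single-peaked.
Every ranking is single-peaked on this axis.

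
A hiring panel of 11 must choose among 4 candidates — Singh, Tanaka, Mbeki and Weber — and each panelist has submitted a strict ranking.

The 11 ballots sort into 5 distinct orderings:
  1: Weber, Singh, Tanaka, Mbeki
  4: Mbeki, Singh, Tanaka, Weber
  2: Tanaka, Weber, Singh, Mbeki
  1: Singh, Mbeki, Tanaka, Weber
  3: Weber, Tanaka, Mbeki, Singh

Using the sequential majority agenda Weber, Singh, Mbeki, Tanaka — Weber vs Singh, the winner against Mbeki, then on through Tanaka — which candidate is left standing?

Round 1: Weber vs Singh — 6–5, Weber advances.
Round 2: Weber vs Mbeki — 6–5, Weber advances.
Round 3: Weber vs Tanaka — 4–7, Tanaka advances.
The agenda winner is Tanaka.

Tanaka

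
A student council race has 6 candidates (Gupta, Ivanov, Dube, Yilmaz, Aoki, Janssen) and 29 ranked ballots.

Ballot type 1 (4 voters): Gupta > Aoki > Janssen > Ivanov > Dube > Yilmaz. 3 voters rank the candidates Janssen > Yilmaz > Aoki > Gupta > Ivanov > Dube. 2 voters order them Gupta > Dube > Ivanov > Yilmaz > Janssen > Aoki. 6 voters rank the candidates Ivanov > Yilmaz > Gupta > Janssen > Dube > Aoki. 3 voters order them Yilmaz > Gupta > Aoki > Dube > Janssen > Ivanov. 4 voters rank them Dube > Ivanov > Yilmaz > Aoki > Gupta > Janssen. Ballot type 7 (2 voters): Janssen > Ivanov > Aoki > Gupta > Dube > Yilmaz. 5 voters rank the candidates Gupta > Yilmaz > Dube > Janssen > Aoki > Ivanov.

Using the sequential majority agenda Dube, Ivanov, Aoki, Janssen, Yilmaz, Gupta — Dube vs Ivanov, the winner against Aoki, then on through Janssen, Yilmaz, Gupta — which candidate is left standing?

Yilmaz

Round 1: Dube vs Ivanov — 14–15, Ivanov advances.
Round 2: Ivanov vs Aoki — 14–15, Aoki advances.
Round 3: Aoki vs Janssen — 11–18, Janssen advances.
Round 4: Janssen vs Yilmaz — 9–20, Yilmaz advances.
Round 5: Yilmaz vs Gupta — 16–13, Yilmaz advances.
The agenda winner is Yilmaz.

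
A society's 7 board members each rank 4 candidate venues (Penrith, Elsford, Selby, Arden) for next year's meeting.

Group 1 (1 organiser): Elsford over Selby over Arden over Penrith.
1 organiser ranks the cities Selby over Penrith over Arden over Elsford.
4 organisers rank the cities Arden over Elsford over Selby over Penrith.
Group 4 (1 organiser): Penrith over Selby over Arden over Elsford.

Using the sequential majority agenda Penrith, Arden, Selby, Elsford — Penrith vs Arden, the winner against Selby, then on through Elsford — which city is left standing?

Round 1: Penrith vs Arden — 2–5, Arden advances.
Round 2: Arden vs Selby — 4–3, Arden advances.
Round 3: Arden vs Elsford — 6–1, Arden advances.
Arden survives the agenda.

Arden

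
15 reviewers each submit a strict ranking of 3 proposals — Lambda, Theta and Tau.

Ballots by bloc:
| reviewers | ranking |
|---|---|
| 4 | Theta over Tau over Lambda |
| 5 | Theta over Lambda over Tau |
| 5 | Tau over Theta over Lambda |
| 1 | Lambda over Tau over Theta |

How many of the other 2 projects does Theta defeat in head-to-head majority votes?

Theta against each rival (15 reviewers):
Theta vs Lambda: 14 to 1, Theta.
Theta vs Tau: Theta preferred on 4+5 = 9 ballots; Theta wins 9–6.
Theta beats Lambda, Tau — 2 pairwise wins.

2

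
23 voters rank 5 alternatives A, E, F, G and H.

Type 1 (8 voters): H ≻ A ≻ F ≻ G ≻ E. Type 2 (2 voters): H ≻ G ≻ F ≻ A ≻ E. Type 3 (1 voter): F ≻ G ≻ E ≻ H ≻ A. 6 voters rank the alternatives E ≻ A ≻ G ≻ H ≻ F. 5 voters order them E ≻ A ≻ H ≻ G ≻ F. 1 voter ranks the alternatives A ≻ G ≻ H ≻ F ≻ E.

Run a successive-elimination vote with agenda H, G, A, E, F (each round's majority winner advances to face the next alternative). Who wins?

Round 1: H vs G — 15–8, H advances.
Round 2: H vs A — 11–12, A advances.
Round 3: A vs E — 11–12, E advances.
Round 4: E vs F — 11–12, F advances.
F survives the agenda.

F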